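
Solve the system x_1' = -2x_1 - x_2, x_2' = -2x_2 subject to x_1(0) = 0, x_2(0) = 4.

x_1(t) = -4te^(-2t), x_2(t) = 4e^(-2t)

Coefficient matrix A = [[-2, -1], [0, -2]].
Characteristic polynomial det(A - λI) = λ^2 + 4λ + 4 = 0.
Single eigenvalue λ = -2 with algebraic multiplicity 2.
Eigenvector v = (1,0); generalized eigenvector w with (A-λI)w=v is (-3,-1).
General solution: e^(-2t)[c_1·v + c_2·(t·v + w)].
Applying x_1(0)=0, x_2(0)=4 gives c_1=-12, c_2=-4.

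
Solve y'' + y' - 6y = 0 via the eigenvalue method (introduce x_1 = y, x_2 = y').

Let x_1 = y, x_2 = y'. Then x_1' = x_2 and x_2' = 6x_1 - x_2.
A = [[0,1],[6,-1]]; det(A-λI) = λ^2 + λ - 6.
Eigenvalues λ = 2, -3 with eigenvectors (1,2), (1,-3).

y(t) = c_1e^(2t) + c_2e^(-3t)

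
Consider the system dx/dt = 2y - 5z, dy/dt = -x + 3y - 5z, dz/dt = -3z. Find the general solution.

x(t) = K_1e^(2t) - 2K_2e^(t) + K_3e^(-3t), y(t) = K_1e^(2t) - K_2e^(t) + K_3e^(-3t), z(t) = K_3e^(-3t)

Coefficient matrix A = [[0, 2, -5], [-1, 3, -5], [0, 0, -3]].
det(A - λI) = 0 gives eigenvalues λ = 2, 1, -3.
For λ=2: eigenvector (1,1,0).
For λ=1: eigenvector (-2,-1,0).
For λ=-3: eigenvector (1,1,1).
General solution: K_1e^(2t)(1,1,0) + K_2e^(t)(-2,-1,0) + K_3e^(-3t)(1,1,1).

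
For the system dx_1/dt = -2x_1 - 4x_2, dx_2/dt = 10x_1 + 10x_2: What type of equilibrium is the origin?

A = [[-2,-4],[10,10]]; det(A-λI) = λ^2 - 8λ + 20.
λ = 4 ± 2i: positive real part.

unstable spiral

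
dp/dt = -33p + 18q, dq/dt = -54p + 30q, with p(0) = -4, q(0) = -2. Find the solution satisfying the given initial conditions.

Coefficient matrix A = [[-33, 18], [-54, 30]].
Characteristic polynomial det(A - λI) = λ^2 + 3λ - 18 = 0.
Eigenvalues λ = 3, -6.
For λ=3: (A-λI) row 1 is [-36, 18], so an eigenvector is (-1, -2).
For λ=-6: (A-λI) row 1 is [-27, 18], so an eigenvector is (-2, -3).
General solution: K_1e^(3t)(-1,-2) + K_2e^(-6t)(-2,-3).
Applying p(0)=-4, q(0)=-2 gives K_1=-8, K_2=6.

p(t) = 8e^(3t) - 12e^(-6t), q(t) = 16e^(3t) - 18e^(-6t)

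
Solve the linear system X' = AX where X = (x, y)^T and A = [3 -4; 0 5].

x(t) = 2C_1e^(5t) - C_2e^(3t), y(t) = -C_1e^(5t)

Coefficient matrix A = [[3, -4], [0, 5]].
Characteristic polynomial det(A - λI) = λ^2 - 8λ + 15 = 0.
Eigenvalues λ = 5, 3.
For λ=5: (A-λI) row 1 is [-2, -4], so an eigenvector is (2, -1).
For λ=3: (A-λI) row 1 is [0, -4], so an eigenvector is (-1, 0).
General solution: C_1e^(5t)(2,-1) + C_2e^(3t)(-1,0).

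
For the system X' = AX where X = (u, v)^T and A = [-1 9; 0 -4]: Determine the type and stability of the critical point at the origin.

A = [[-1,9],[0,-4]]; det(A-λI) = λ^2 + 5λ + 4.
λ = -4, -1: both negative.

stable node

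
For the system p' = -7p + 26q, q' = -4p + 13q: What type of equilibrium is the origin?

A = [[-7,26],[-4,13]]; det(A-λI) = λ^2 - 6λ + 13.
λ = 3 ± 2i: positive real part.

unstable spiral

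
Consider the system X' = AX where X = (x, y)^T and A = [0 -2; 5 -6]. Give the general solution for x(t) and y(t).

Coefficient matrix A = [[0, -2], [5, -6]].
Characteristic polynomial det(A - λI) = λ^2 + 6λ + 10 = 0.
Eigenvalues λ = -3 ± i (complex conjugate pair).
For λ=-3+i: an eigenvector is (1,1) - i(1,2) = (1 - i, 1 - 2i).
A real fundamental pair from Re and Im of e^((-3+i)t)v: X_1 = e^(-3t)(cos(t)·(1,1) + sin(t)·(1,2)), X_2 = e^(-3t)(sin(t)·(1,1) - cos(t)·(1,2)).
General solution: K_1X_1 + K_2X_2.

x(t) = K_1e^(-3t)sin(t) + K_1e^(-3t)cos(t) + K_2e^(-3t)sin(t) - K_2e^(-3t)cos(t), y(t) = 2K_1e^(-3t)sin(t) + K_1e^(-3t)cos(t) + K_2e^(-3t)sin(t) - 2K_2e^(-3t)cos(t)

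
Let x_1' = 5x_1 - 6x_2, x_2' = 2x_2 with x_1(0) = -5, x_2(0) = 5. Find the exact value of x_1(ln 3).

-3555

A = [[5,-6],[0,2]]; eigenvalues λ = 5, 2.
Eigenvectors: (1,0) for λ=5, (-2,-1) for λ=2.
From the initial condition, c_1 = -15, c_2 = -5.
x_1(ln 3) = (-15)(3^5)(1) + (-5)(3^2)(-2) = -3555.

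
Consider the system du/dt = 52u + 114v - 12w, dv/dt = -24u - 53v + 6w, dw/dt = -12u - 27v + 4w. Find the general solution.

u(t) = 9K_1e^(4t) - 2K_2e^(t) + 4K_3e^(-2t), v(t) = -4K_1e^(4t) + K_2e^(t) - 2K_3e^(-2t), w(t) = -2K_1e^(4t) + K_2e^(t) - K_3e^(-2t)

Coefficient matrix A = [[52, 114, -12], [-24, -53, 6], [-12, -27, 4]].
det(A - λI) = 0 gives eigenvalues λ = 4, 1, -2.
For λ=4: eigenvector (9,-4,-2).
For λ=1: eigenvector (-2,1,1).
For λ=-2: eigenvector (4,-2,-1).
General solution: K_1e^(4t)(9,-4,-2) + K_2e^(t)(-2,1,1) + K_3e^(-2t)(4,-2,-1).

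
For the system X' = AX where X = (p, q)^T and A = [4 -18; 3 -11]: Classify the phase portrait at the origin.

stable node

A = [[4,-18],[3,-11]]; det(A-λI) = λ^2 + 7λ + 10.
λ = -2, -5: both negative.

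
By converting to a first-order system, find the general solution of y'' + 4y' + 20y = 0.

Let x_1 = y, x_2 = y'. Then x_1' = x_2 and x_2' = -20x_1 - 4x_2.
A = [[0,1],[-20,-4]]; det(A-λI) = λ^2 + 4λ + 20.
Eigenvalues λ = -2 ± 4i.

y(t) = K_1e^(-2t)cos(4t) + K_2e^(-2t)sin(4t)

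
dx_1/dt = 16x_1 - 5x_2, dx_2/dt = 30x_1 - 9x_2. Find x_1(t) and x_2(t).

Coefficient matrix A = [[16, -5], [30, -9]].
Characteristic polynomial det(A - λI) = λ^2 - 7λ + 6 = 0.
Eigenvalues λ = 1, 6.
For λ=1: (A-λI) row 1 is [15, -5], so an eigenvector is (1, 3).
For λ=6: (A-λI) row 1 is [10, -5], so an eigenvector is (-1, -2).
General solution: K_1e^(t)(1,3) + K_2e^(6t)(-1,-2).

x_1(t) = K_1e^(t) - K_2e^(6t), x_2(t) = 3K_1e^(t) - 2K_2e^(6t)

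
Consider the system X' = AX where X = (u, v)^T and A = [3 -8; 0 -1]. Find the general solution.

Coefficient matrix A = [[3, -8], [0, -1]].
Characteristic polynomial det(A - λI) = λ^2 - 2λ - 3 = 0.
Eigenvalues λ = 3, -1.
For λ=3: (A-λI) row 1 is [0, -8], so an eigenvector is (1, 0).
For λ=-1: (A-λI) row 1 is [4, -8], so an eigenvector is (-2, -1).
General solution: C_1e^(3t)(1,0) + C_2e^(-t)(-2,-1).

u(t) = C_1e^(3t) - 2C_2e^(-t), v(t) = -C_2e^(-t)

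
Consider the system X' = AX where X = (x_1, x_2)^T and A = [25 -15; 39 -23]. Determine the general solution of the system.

Coefficient matrix A = [[25, -15], [39, -23]].
Characteristic polynomial det(A - λI) = λ^2 - 2λ + 10 = 0.
Eigenvalues λ = 1 ± 3i (complex conjugate pair).
For λ=1+3i: an eigenvector is (-2,-3) - i(-1,-2) = (-2 + i, -3 + 2i).
A real fundamental pair from Re and Im of e^((1+3i)t)v: X_1 = e^(t)(cos(3t)·(-2,-3) + sin(3t)·(-1,-2)), X_2 = e^(t)(sin(3t)·(-2,-3) - cos(3t)·(-1,-2)).
General solution: C_1X_1 + C_2X_2.

x_1(t) = -C_1e^(t)sin(3t) - 2C_1e^(t)cos(3t) - 2C_2e^(t)sin(3t) + C_2e^(t)cos(3t), x_2(t) = -2C_1e^(t)sin(3t) - 3C_1e^(t)cos(3t) - 3C_2e^(t)sin(3t) + 2C_2e^(t)cos(3t)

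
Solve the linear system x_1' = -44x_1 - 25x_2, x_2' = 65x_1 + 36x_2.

Coefficient matrix A = [[-44, -25], [65, 36]].
Characteristic polynomial det(A - λI) = λ^2 + 8λ + 41 = 0.
Eigenvalues λ = -4 ± 5i (complex conjugate pair).
For λ=-4+5i: an eigenvector is (2,-3) - i(-1,2) = (2 + i, -3 - 2i).
A real fundamental pair from Re and Im of e^((-4+5i)t)v: X_1 = e^(-4t)(cos(5t)·(2,-3) + sin(5t)·(-1,2)), X_2 = e^(-4t)(sin(5t)·(2,-3) - cos(5t)·(-1,2)).
General solution: c_1X_1 + c_2X_2.

x_1(t) = -c_1e^(-4t)sin(5t) + 2c_1e^(-4t)cos(5t) + 2c_2e^(-4t)sin(5t) + c_2e^(-4t)cos(5t), x_2(t) = 2c_1e^(-4t)sin(5t) - 3c_1e^(-4t)cos(5t) - 3c_2e^(-4t)sin(5t) - 2c_2e^(-4t)cos(5t)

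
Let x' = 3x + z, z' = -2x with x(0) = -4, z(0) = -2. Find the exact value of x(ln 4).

A = [[3,1],[-2,0]]; eigenvalues λ = 2, 1.
Eigenvectors: (1,-1) for λ=2, (1,-2) for λ=1.
From the initial condition, c_1 = -10, c_2 = 6.
x(ln 4) = (-10)(4^2)(1) + (6)(4^1)(1) = -136.

-136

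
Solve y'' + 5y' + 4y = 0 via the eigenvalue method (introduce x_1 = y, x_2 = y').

y(t) = K_1e^(-4t) + K_2e^(-t)

Let x_1 = y, x_2 = y'. Then x_1' = x_2 and x_2' = -4x_1 - 5x_2.
A = [[0,1],[-4,-5]]; det(A-λI) = λ^2 + 5λ + 4.
Eigenvalues λ = -4, -1 with eigenvectors (1,-4), (1,-1).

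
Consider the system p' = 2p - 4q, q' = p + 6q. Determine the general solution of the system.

p(t) = -2c_1e^(4t) - 2c_2te^(4t) - 3c_2e^(4t), q(t) = c_1e^(4t) + c_2te^(4t) + 2c_2e^(4t)

Coefficient matrix A = [[2, -4], [1, 6]].
Characteristic polynomial det(A - λI) = λ^2 - 8λ + 16 = 0.
Single eigenvalue λ = 4 with algebraic multiplicity 2.
Eigenvector v = (-2,1); generalized eigenvector w with (A-λI)w=v is (-3,2).
General solution: e^(4t)[c_1·v + c_2·(t·v + w)].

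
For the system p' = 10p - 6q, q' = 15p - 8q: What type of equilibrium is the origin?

A = [[10,-6],[15,-8]]; det(A-λI) = λ^2 - 2λ + 10.
λ = 1 ± 3i: positive real part.

unstable spiral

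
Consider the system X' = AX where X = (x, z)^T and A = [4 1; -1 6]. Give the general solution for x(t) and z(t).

x(t) = C_1e^(5t) + C_2te^(5t) - 3C_2e^(5t), z(t) = C_1e^(5t) + C_2te^(5t) - 2C_2e^(5t)

Coefficient matrix A = [[4, 1], [-1, 6]].
Characteristic polynomial det(A - λI) = λ^2 - 10λ + 25 = 0.
Single eigenvalue λ = 5 with algebraic multiplicity 2.
Eigenvector v = (1,1); generalized eigenvector w with (A-λI)w=v is (-3,-2).
General solution: e^(5t)[C_1·v + C_2·(t·v + w)].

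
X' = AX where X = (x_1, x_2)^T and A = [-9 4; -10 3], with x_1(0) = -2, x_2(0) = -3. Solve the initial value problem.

x_1(t) = -2e^(-3t)cos(2t), x_2(t) = e^(-3t)sin(2t) - 3e^(-3t)cos(2t)

Coefficient matrix A = [[-9, 4], [-10, 3]].
Characteristic polynomial det(A - λI) = λ^2 + 6λ + 13 = 0.
Eigenvalues λ = -3 ± 2i (complex conjugate pair).
For λ=-3+2i: an eigenvector is (1,1) - i(-1,-2) = (1 + i, 1 + 2i).
A real fundamental pair from Re and Im of e^((-3+2i)t)v: X_1 = e^(-3t)(cos(2t)·(1,1) + sin(2t)·(-1,-2)), X_2 = e^(-3t)(sin(2t)·(1,1) - cos(2t)·(-1,-2)).
General solution: C_1X_1 + C_2X_2.
Applying x_1(0)=-2, x_2(0)=-3 gives C_1=-1, C_2=-1.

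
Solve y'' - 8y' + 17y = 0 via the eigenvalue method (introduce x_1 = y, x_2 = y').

Let x_1 = y, x_2 = y'. Then x_1' = x_2 and x_2' = -17x_1 + 8x_2.
A = [[0,1],[-17,8]]; det(A-λI) = λ^2 - 8λ + 17.
Eigenvalues λ = 4 ± i.

y(t) = K_1e^(4t)cos(t) + K_2e^(4t)sin(t)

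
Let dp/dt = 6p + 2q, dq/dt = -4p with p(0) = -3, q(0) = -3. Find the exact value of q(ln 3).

A = [[6,2],[-4,0]]; eigenvalues λ = 2, 4.
Eigenvectors: (1,-2) for λ=2, (1,-1) for λ=4.
From the initial condition, c_1 = 6, c_2 = -9.
q(ln 3) = (6)(3^2)(-2) + (-9)(3^4)(-1) = 621.

621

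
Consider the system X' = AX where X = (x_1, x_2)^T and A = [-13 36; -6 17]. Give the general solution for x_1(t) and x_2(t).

x_1(t) = 2c_1e^(5t) + 3c_2e^(-t), x_2(t) = c_1e^(5t) + c_2e^(-t)

Coefficient matrix A = [[-13, 36], [-6, 17]].
Characteristic polynomial det(A - λI) = λ^2 - 4λ - 5 = 0.
Eigenvalues λ = 5, -1.
For λ=5: (A-λI) row 1 is [-18, 36], so an eigenvector is (2, 1).
For λ=-1: (A-λI) row 1 is [-12, 36], so an eigenvector is (3, 1).
General solution: c_1e^(5t)(2,1) + c_2e^(-t)(3,1).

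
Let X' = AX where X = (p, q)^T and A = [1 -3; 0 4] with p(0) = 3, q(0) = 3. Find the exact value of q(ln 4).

A = [[1,-3],[0,4]]; eigenvalues λ = 1, 4.
Eigenvectors: (-1,0) for λ=1, (-1,1) for λ=4.
From the initial condition, c_1 = -6, c_2 = 3.
q(ln 4) = (-6)(4^1)(0) + (3)(4^4)(1) = 768.

768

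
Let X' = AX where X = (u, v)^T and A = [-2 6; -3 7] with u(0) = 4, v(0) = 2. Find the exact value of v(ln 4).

A = [[-2,6],[-3,7]]; eigenvalues λ = 1, 4.
Eigenvectors: (2,1) for λ=1, (-1,-1) for λ=4.
From the initial condition, c_1 = 2, c_2 = 0.
v(ln 4) = (2)(4^1)(1) + (0)(4^4)(-1) = 8.

8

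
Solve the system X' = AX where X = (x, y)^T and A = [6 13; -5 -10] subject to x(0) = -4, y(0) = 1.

x(t) = -19e^(-2t)sin(t) - 4e^(-2t)cos(t), y(t) = 12e^(-2t)sin(t) + e^(-2t)cos(t)

Coefficient matrix A = [[6, 13], [-5, -10]].
Characteristic polynomial det(A - λI) = λ^2 + 4λ + 5 = 0.
Eigenvalues λ = -2 ± i (complex conjugate pair).
For λ=-2+i: an eigenvector is (3,-2) - i(-2,1) = (3 + 2i, -2 - i).
A real fundamental pair from Re and Im of e^((-2+i)t)v: X_1 = e^(-2t)(cos(t)·(3,-2) + sin(t)·(-2,1)), X_2 = e^(-2t)(sin(t)·(3,-2) - cos(t)·(-2,1)).
General solution: K_1X_1 + K_2X_2.
Applying x(0)=-4, y(0)=1 gives K_1=2, K_2=-5.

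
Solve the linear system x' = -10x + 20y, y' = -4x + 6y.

Coefficient matrix A = [[-10, 20], [-4, 6]].
Characteristic polynomial det(A - λI) = λ^2 + 4λ + 20 = 0.
Eigenvalues λ = -2 ± 4i (complex conjugate pair).
For λ=-2+4i: an eigenvector is (-1,0) - i(2,1) = (-1 - 2i, 0 - i).
A real fundamental pair from Re and Im of e^((-2+4i)t)v: X_1 = e^(-2t)(cos(4t)·(-1,0) + sin(4t)·(2,1)), X_2 = e^(-2t)(sin(4t)·(-1,0) - cos(4t)·(2,1)).
General solution: c_1X_1 + c_2X_2.

x(t) = 2c_1e^(-2t)sin(4t) - c_1e^(-2t)cos(4t) - c_2e^(-2t)sin(4t) - 2c_2e^(-2t)cos(4t), y(t) = c_1e^(-2t)sin(4t) - c_2e^(-2t)cos(4t)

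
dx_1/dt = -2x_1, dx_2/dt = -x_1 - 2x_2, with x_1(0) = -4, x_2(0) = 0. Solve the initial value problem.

x_1(t) = -4e^(-2t), x_2(t) = 4te^(-2t)

Coefficient matrix A = [[-2, 0], [-1, -2]].
Characteristic polynomial det(A - λI) = λ^2 + 4λ + 4 = 0.
Single eigenvalue λ = -2 with algebraic multiplicity 2.
Eigenvector v = (0,-1); generalized eigenvector w with (A-λI)w=v is (1,3).
General solution: e^(-2t)[C_1·v + C_2·(t·v + w)].
Applying x_1(0)=-4, x_2(0)=0 gives C_1=-12, C_2=-4.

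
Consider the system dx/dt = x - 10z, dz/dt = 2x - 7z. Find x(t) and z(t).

x(t) = K_1e^(-3t)sin(2t) - 2K_1e^(-3t)cos(2t) - 2K_2e^(-3t)sin(2t) - K_2e^(-3t)cos(2t), z(t) = -K_1e^(-3t)cos(2t) - K_2e^(-3t)sin(2t)

Coefficient matrix A = [[1, -10], [2, -7]].
Characteristic polynomial det(A - λI) = λ^2 + 6λ + 13 = 0.
Eigenvalues λ = -3 ± 2i (complex conjugate pair).
For λ=-3+2i: an eigenvector is (-2,-1) - i(1,0) = (-2 - i, -1).
A real fundamental pair from Re and Im of e^((-3+2i)t)v: X_1 = e^(-3t)(cos(2t)·(-2,-1) + sin(2t)·(1,0)), X_2 = e^(-3t)(sin(2t)·(-2,-1) - cos(2t)·(1,0)).
General solution: K_1X_1 + K_2X_2.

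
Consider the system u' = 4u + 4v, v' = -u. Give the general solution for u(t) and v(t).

u(t) = 2C_1e^(2t) + 2C_2te^(2t) - 3C_2e^(2t), v(t) = -C_1e^(2t) - C_2te^(2t) + 2C_2e^(2t)

Coefficient matrix A = [[4, 4], [-1, 0]].
Characteristic polynomial det(A - λI) = λ^2 - 4λ + 4 = 0.
Single eigenvalue λ = 2 with algebraic multiplicity 2.
Eigenvector v = (2,-1); generalized eigenvector w with (A-λI)w=v is (-3,2).
General solution: e^(2t)[C_1·v + C_2·(t·v + w)].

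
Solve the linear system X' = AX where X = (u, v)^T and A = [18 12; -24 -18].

u(t) = C_1e^(6t) - C_2e^(-6t), v(t) = -C_1e^(6t) + 2C_2e^(-6t)

Coefficient matrix A = [[18, 12], [-24, -18]].
Characteristic polynomial det(A - λI) = λ^2 - 36 = 0.
Eigenvalues λ = 6, -6.
For λ=6: (A-λI) row 1 is [12, 12], so an eigenvector is (1, -1).
For λ=-6: (A-λI) row 1 is [24, 12], so an eigenvector is (-1, 2).
General solution: C_1e^(6t)(1,-1) + C_2e^(-6t)(-1,2).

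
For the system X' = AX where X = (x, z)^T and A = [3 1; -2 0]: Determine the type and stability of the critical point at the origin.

A = [[3,1],[-2,0]]; det(A-λI) = λ^2 - 3λ + 2.
λ = 2, 1: both positive.

unstable node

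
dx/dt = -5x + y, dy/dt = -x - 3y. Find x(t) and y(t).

x(t) = C_1e^(-4t) + C_2te^(-4t) + 2C_2e^(-4t), y(t) = C_1e^(-4t) + C_2te^(-4t) + 3C_2e^(-4t)

Coefficient matrix A = [[-5, 1], [-1, -3]].
Characteristic polynomial det(A - λI) = λ^2 + 8λ + 16 = 0.
Single eigenvalue λ = -4 with algebraic multiplicity 2.
Eigenvector v = (1,1); generalized eigenvector w with (A-λI)w=v is (2,3).
General solution: e^(-4t)[C_1·v + C_2·(t·v + w)].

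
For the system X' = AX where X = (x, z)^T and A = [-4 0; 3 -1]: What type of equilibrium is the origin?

stable node

A = [[-4,0],[3,-1]]; det(A-λI) = λ^2 + 5λ + 4.
λ = -1, -4: both negative.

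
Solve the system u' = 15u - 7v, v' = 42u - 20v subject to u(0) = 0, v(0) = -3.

u(t) = 3e^(t) - 3e^(-6t), v(t) = 6e^(t) - 9e^(-6t)

Coefficient matrix A = [[15, -7], [42, -20]].
Characteristic polynomial det(A - λI) = λ^2 + 5λ - 6 = 0.
Eigenvalues λ = 1, -6.
For λ=1: (A-λI) row 1 is [14, -7], so an eigenvector is (1, 2).
For λ=-6: (A-λI) row 1 is [21, -7], so an eigenvector is (-1, -3).
General solution: K_1e^(t)(1,2) + K_2e^(-6t)(-1,-3).
Applying u(0)=0, v(0)=-3 gives K_1=3, K_2=3.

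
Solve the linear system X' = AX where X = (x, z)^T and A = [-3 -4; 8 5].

Coefficient matrix A = [[-3, -4], [8, 5]].
Characteristic polynomial det(A - λI) = λ^2 - 2λ + 17 = 0.
Eigenvalues λ = 1 ± 4i (complex conjugate pair).
For λ=1+4i: an eigenvector is (0,-1) - i(1,-1) = (0 - i, -1 + i).
A real fundamental pair from Re and Im of e^((1+4i)t)v: X_1 = e^(t)(cos(4t)·(0,-1) + sin(4t)·(1,-1)), X_2 = e^(t)(sin(4t)·(0,-1) - cos(4t)·(1,-1)).
General solution: C_1X_1 + C_2X_2.

x(t) = C_1e^(t)sin(4t) - C_2e^(t)cos(4t), z(t) = -C_1e^(t)sin(4t) - C_1e^(t)cos(4t) - C_2e^(t)sin(4t) + C_2e^(t)cos(4t)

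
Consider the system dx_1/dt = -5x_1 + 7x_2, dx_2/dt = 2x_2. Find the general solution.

x_1(t) = c_1e^(2t) - c_2e^(-5t), x_2(t) = c_1e^(2t)

Coefficient matrix A = [[-5, 7], [0, 2]].
Characteristic polynomial det(A - λI) = λ^2 + 3λ - 10 = 0.
Eigenvalues λ = 2, -5.
For λ=2: (A-λI) row 1 is [-7, 7], so an eigenvector is (1, 1).
For λ=-5: (A-λI) row 1 is [0, 7], so an eigenvector is (-1, 0).
General solution: c_1e^(2t)(1,1) + c_2e^(-5t)(-1,0).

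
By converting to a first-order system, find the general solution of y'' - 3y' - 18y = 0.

Let x_1 = y, x_2 = y'. Then x_1' = x_2 and x_2' = 18x_1 + 3x_2.
A = [[0,1],[18,3]]; det(A-λI) = λ^2 - 3λ - 18.
Eigenvalues λ = -3, 6 with eigenvectors (1,-3), (1,6).

y(t) = K_1e^(-3t) + K_2e^(6t)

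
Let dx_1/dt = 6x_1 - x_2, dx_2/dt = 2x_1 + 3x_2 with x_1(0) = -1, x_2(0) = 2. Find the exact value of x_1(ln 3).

A = [[6,-1],[2,3]]; eigenvalues λ = 4, 5.
Eigenvectors: (1,2) for λ=4, (1,1) for λ=5.
From the initial condition, c_1 = 3, c_2 = -4.
x_1(ln 3) = (3)(3^4)(1) + (-4)(3^5)(1) = -729.

-729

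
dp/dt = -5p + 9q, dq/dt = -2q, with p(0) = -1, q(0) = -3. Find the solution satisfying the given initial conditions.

p(t) = -9e^(-2t) + 8e^(-5t), q(t) = -3e^(-2t)

Coefficient matrix A = [[-5, 9], [0, -2]].
Characteristic polynomial det(A - λI) = λ^2 + 7λ + 10 = 0.
Eigenvalues λ = -2, -5.
For λ=-2: (A-λI) row 1 is [-3, 9], so an eigenvector is (3, 1).
For λ=-5: (A-λI) row 1 is [0, 9], so an eigenvector is (-1, 0).
General solution: C_1e^(-2t)(3,1) + C_2e^(-5t)(-1,0).
Applying p(0)=-1, q(0)=-3 gives C_1=-3, C_2=-8.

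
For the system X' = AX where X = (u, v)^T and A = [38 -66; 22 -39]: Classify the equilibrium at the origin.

saddle

A = [[38,-66],[22,-39]]; det(A-λI) = λ^2 + λ - 30.
λ = 5, -6: opposite signs.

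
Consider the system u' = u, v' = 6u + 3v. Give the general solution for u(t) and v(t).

u(t) = -C_1e^(t), v(t) = 3C_1e^(t) + C_2e^(3t)

Coefficient matrix A = [[1, 0], [6, 3]].
Characteristic polynomial det(A - λI) = λ^2 - 4λ + 3 = 0.
Eigenvalues λ = 1, 3.
For λ=1: (A-λI) row 2 is [6, 2], so an eigenvector is (-1, 3).
For λ=3: (A-λI) row 1 is [-2, 0], so an eigenvector is (0, 1).
General solution: C_1e^(t)(-1,3) + C_2e^(3t)(0,1).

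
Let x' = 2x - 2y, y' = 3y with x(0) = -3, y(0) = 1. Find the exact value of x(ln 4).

-144

A = [[2,-2],[0,3]]; eigenvalues λ = 2, 3.
Eigenvectors: (-1,0) for λ=2, (-2,1) for λ=3.
From the initial condition, c_1 = 1, c_2 = 1.
x(ln 4) = (1)(4^2)(-1) + (1)(4^3)(-2) = -144.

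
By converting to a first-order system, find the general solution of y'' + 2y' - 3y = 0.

Let x_1 = y, x_2 = y'. Then x_1' = x_2 and x_2' = 3x_1 - 2x_2.
A = [[0,1],[3,-2]]; det(A-λI) = λ^2 + 2λ - 3.
Eigenvalues λ = -3, 1 with eigenvectors (1,-3), (1,1).

y(t) = c_1e^(-3t) + c_2e^(t)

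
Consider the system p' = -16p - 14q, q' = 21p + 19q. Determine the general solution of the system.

Coefficient matrix A = [[-16, -14], [21, 19]].
Characteristic polynomial det(A - λI) = λ^2 - 3λ - 10 = 0.
Eigenvalues λ = 5, -2.
For λ=5: (A-λI) row 1 is [-21, -14], so an eigenvector is (2, -3).
For λ=-2: (A-λI) row 1 is [-14, -14], so an eigenvector is (-1, 1).
General solution: c_1e^(5t)(2,-3) + c_2e^(-2t)(-1,1).

p(t) = 2c_1e^(5t) - c_2e^(-2t), q(t) = -3c_1e^(5t) + c_2e^(-2t)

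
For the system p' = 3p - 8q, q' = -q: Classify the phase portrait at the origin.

saddle

A = [[3,-8],[0,-1]]; det(A-λI) = λ^2 - 2λ - 3.
λ = 3, -1: opposite signs.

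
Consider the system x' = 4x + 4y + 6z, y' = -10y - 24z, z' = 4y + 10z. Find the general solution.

Coefficient matrix A = [[4, 4, 6], [0, -10, -24], [0, 4, 10]].
det(A - λI) = 0 gives eigenvalues λ = 4, -2, 2.
For λ=4: eigenvector (1,0,0).
For λ=-2: eigenvector (-1,3,-1).
For λ=2: eigenvector (1,-2,1).
General solution: K_1e^(4t)(1,0,0) + K_2e^(-2t)(-1,3,-1) + K_3e^(2t)(1,-2,1).

x(t) = K_1e^(4t) - K_2e^(-2t) + K_3e^(2t), y(t) = 3K_2e^(-2t) - 2K_3e^(2t), z(t) = -K_2e^(-2t) + K_3e^(2t)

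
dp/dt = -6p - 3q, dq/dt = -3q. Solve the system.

Coefficient matrix A = [[-6, -3], [0, -3]].
Characteristic polynomial det(A - λI) = λ^2 + 9λ + 18 = 0.
Eigenvalues λ = -3, -6.
For λ=-3: (A-λI) row 1 is [-3, -3], so an eigenvector is (1, -1).
For λ=-6: (A-λI) row 1 is [0, -3], so an eigenvector is (-1, 0).
General solution: c_1e^(-3t)(1,-1) + c_2e^(-6t)(-1,0).

p(t) = c_1e^(-3t) - c_2e^(-6t), q(t) = -c_1e^(-3t)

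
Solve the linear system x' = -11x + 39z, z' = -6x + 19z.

x(t) = -3C_1e^(4t)sin(3t) - 2C_1e^(4t)cos(3t) - 2C_2e^(4t)sin(3t) + 3C_2e^(4t)cos(3t), z(t) = -C_1e^(4t)sin(3t) - C_1e^(4t)cos(3t) - C_2e^(4t)sin(3t) + C_2e^(4t)cos(3t)

Coefficient matrix A = [[-11, 39], [-6, 19]].
Characteristic polynomial det(A - λI) = λ^2 - 8λ + 25 = 0.
Eigenvalues λ = 4 ± 3i (complex conjugate pair).
For λ=4+3i: an eigenvector is (-2,-1) - i(-3,-1) = (-2 + 3i, -1 + i).
A real fundamental pair from Re and Im of e^((4+3i)t)v: X_1 = e^(4t)(cos(3t)·(-2,-1) + sin(3t)·(-3,-1)), X_2 = e^(4t)(sin(3t)·(-2,-1) - cos(3t)·(-3,-1)).
General solution: C_1X_1 + C_2X_2.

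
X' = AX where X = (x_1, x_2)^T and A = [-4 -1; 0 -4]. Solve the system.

Coefficient matrix A = [[-4, -1], [0, -4]].
Characteristic polynomial det(A - λI) = λ^2 + 8λ + 16 = 0.
Single eigenvalue λ = -4 with algebraic multiplicity 2.
Eigenvector v = (1,0); generalized eigenvector w with (A-λI)w=v is (1,-1).
General solution: e^(-4t)[c_1·v + c_2·(t·v + w)].

x_1(t) = c_1e^(-4t) + c_2te^(-4t) + c_2e^(-4t), x_2(t) = -c_2e^(-4t)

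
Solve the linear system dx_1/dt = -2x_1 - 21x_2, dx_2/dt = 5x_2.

x_1(t) = c_1e^(-2t) + 3c_2e^(5t), x_2(t) = -c_2e^(5t)

Coefficient matrix A = [[-2, -21], [0, 5]].
Characteristic polynomial det(A - λI) = λ^2 - 3λ - 10 = 0.
Eigenvalues λ = -2, 5.
For λ=-2: (A-λI) row 1 is [0, -21], so an eigenvector is (1, 0).
For λ=5: (A-λI) row 1 is [-7, -21], so an eigenvector is (3, -1).
General solution: c_1e^(-2t)(1,0) + c_2e^(5t)(3,-1).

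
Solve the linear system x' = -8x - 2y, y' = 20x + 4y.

Coefficient matrix A = [[-8, -2], [20, 4]].
Characteristic polynomial det(A - λI) = λ^2 + 4λ + 8 = 0.
Eigenvalues λ = -2 ± 2i (complex conjugate pair).
For λ=-2+2i: an eigenvector is (0,1) - i(-1,3) = (0 + i, 1 - 3i).
A real fundamental pair from Re and Im of e^((-2+2i)t)v: X_1 = e^(-2t)(cos(2t)·(0,1) + sin(2t)·(-1,3)), X_2 = e^(-2t)(sin(2t)·(0,1) - cos(2t)·(-1,3)).
General solution: K_1X_1 + K_2X_2.

x(t) = -K_1e^(-2t)sin(2t) + K_2e^(-2t)cos(2t), y(t) = 3K_1e^(-2t)sin(2t) + K_1e^(-2t)cos(2t) + K_2e^(-2t)sin(2t) - 3K_2e^(-2t)cos(2t)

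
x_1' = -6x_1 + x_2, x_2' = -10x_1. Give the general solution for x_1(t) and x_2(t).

Coefficient matrix A = [[-6, 1], [-10, 0]].
Characteristic polynomial det(A - λI) = λ^2 + 6λ + 10 = 0.
Eigenvalues λ = -3 ± i (complex conjugate pair).
For λ=-3+i: an eigenvector is (1,3) - i(0,-1) = (1, 3 + i).
A real fundamental pair from Re and Im of e^((-3+i)t)v: X_1 = e^(-3t)(cos(t)·(1,3) + sin(t)·(0,-1)), X_2 = e^(-3t)(sin(t)·(1,3) - cos(t)·(0,-1)).
General solution: K_1X_1 + K_2X_2.

x_1(t) = K_1e^(-3t)cos(t) + K_2e^(-3t)sin(t), x_2(t) = -K_1e^(-3t)sin(t) + 3K_1e^(-3t)cos(t) + 3K_2e^(-3t)sin(t) + K_2e^(-3t)cos(t)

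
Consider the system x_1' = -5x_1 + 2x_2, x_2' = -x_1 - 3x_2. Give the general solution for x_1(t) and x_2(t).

x_1(t) = c_1e^(-4t)sin(t) - c_1e^(-4t)cos(t) - c_2e^(-4t)sin(t) - c_2e^(-4t)cos(t), x_2(t) = c_1e^(-4t)sin(t) - c_2e^(-4t)cos(t)

Coefficient matrix A = [[-5, 2], [-1, -3]].
Characteristic polynomial det(A - λI) = λ^2 + 8λ + 17 = 0.
Eigenvalues λ = -4 ± i (complex conjugate pair).
For λ=-4+i: an eigenvector is (-1,0) - i(1,1) = (-1 - i, 0 - i).
A real fundamental pair from Re and Im of e^((-4+i)t)v: X_1 = e^(-4t)(cos(t)·(-1,0) + sin(t)·(1,1)), X_2 = e^(-4t)(sin(t)·(-1,0) - cos(t)·(1,1)).
General solution: c_1X_1 + c_2X_2.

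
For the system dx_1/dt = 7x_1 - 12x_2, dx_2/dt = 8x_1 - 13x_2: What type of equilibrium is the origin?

A = [[7,-12],[8,-13]]; det(A-λI) = λ^2 + 6λ + 5.
λ = -5, -1: both negative.

stable node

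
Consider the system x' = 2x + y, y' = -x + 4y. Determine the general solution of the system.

Coefficient matrix A = [[2, 1], [-1, 4]].
Characteristic polynomial det(A - λI) = λ^2 - 6λ + 9 = 0.
Single eigenvalue λ = 3 with algebraic multiplicity 2.
Eigenvector v = (1,1); generalized eigenvector w with (A-λI)w=v is (-1,0).
General solution: e^(3t)[c_1·v + c_2·(t·v + w)].

x(t) = c_1e^(3t) + c_2te^(3t) - c_2e^(3t), y(t) = c_1e^(3t) + c_2te^(3t)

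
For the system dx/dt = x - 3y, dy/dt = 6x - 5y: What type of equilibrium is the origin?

A = [[1,-3],[6,-5]]; det(A-λI) = λ^2 + 4λ + 13.
λ = -2 ± 3i: negative real part.

stable spiral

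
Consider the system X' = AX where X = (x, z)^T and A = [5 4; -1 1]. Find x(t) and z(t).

Coefficient matrix A = [[5, 4], [-1, 1]].
Characteristic polynomial det(A - λI) = λ^2 - 6λ + 9 = 0.
Single eigenvalue λ = 3 with algebraic multiplicity 2.
Eigenvector v = (-2,1); generalized eigenvector w with (A-λI)w=v is (-3,1).
General solution: e^(3t)[c_1·v + c_2·(t·v + w)].

x(t) = -2c_1e^(3t) - 2c_2te^(3t) - 3c_2e^(3t), z(t) = c_1e^(3t) + c_2te^(3t) + c_2e^(3t)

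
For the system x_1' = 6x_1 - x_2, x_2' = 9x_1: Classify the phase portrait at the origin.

unstable improper node

A = [[6,-1],[9,0]]; det(A-λI) = λ^2 - 6λ + 9.
repeated λ = 3 with a single eigenvector.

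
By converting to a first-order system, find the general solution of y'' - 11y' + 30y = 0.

Let x_1 = y, x_2 = y'. Then x_1' = x_2 and x_2' = -30x_1 + 11x_2.
A = [[0,1],[-30,11]]; det(A-λI) = λ^2 - 11λ + 30.
Eigenvalues λ = 5, 6 with eigenvectors (1,5), (1,6).

y(t) = C_1e^(5t) + C_2e^(6t)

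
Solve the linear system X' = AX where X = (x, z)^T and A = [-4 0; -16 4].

Coefficient matrix A = [[-4, 0], [-16, 4]].
Characteristic polynomial det(A - λI) = λ^2 - 16 = 0.
Eigenvalues λ = 4, -4.
For λ=4: (A-λI) row 1 is [-8, 0], so an eigenvector is (0, -1).
For λ=-4: (A-λI) row 2 is [-16, 8], so an eigenvector is (1, 2).
General solution: c_1e^(4t)(0,-1) + c_2e^(-4t)(1,2).

x(t) = c_2e^(-4t), z(t) = -c_1e^(4t) + 2c_2e^(-4t)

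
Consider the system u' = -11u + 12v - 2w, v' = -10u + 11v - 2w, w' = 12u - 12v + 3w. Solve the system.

Coefficient matrix A = [[-11, 12, -2], [-10, 11, -2], [12, -12, 3]].
det(A - λI) = 0 gives eigenvalues λ = 1, -1, 3.
For λ=1: eigenvector (1,1,0).
For λ=-1: eigenvector (-3,-2,3).
For λ=3: eigenvector (-1,-1,1).
General solution: K_1e^(t)(1,1,0) + K_2e^(-t)(-3,-2,3) + K_3e^(3t)(-1,-1,1).

u(t) = K_1e^(t) - 3K_2e^(-t) - K_3e^(3t), v(t) = K_1e^(t) - 2K_2e^(-t) - K_3e^(3t), w(t) = 3K_2e^(-t) + K_3e^(3t)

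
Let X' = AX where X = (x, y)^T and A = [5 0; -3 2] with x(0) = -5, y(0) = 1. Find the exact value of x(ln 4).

A = [[5,0],[-3,2]]; eigenvalues λ = 2, 5.
Eigenvectors: (0,-1) for λ=2, (-1,1) for λ=5.
From the initial condition, c_1 = 4, c_2 = 5.
x(ln 4) = (4)(4^2)(0) + (5)(4^5)(-1) = -5120.

-5120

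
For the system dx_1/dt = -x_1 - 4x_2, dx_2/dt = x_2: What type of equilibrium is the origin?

A = [[-1,-4],[0,1]]; det(A-λI) = λ^2 - 1.
λ = 1, -1: opposite signs.

saddle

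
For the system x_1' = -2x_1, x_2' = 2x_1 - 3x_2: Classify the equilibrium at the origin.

A = [[-2,0],[2,-3]]; det(A-λI) = λ^2 + 5λ + 6.
λ = -3, -2: both negative.

stable node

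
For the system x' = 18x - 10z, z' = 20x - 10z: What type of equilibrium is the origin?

A = [[18,-10],[20,-10]]; det(A-λI) = λ^2 - 8λ + 20.
λ = 4 ± 2i: positive real part.

unstable spiral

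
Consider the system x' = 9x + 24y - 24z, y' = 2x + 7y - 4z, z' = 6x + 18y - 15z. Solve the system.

Coefficient matrix A = [[9, 24, -24], [2, 7, -4], [6, 18, -15]].
det(A - λI) = 0 gives eigenvalues λ = 3, 1, -3.
For λ=3: eigenvector (0,1,1).
For λ=1: eigenvector (3,-1,0).
For λ=-3: eigenvector (2,0,1).
General solution: c_1e^(3t)(0,1,1) + c_2e^(t)(3,-1,0) + c_3e^(-3t)(2,0,1).

x(t) = 3c_2e^(t) + 2c_3e^(-3t), y(t) = c_1e^(3t) - c_2e^(t), z(t) = c_1e^(3t) + c_3e^(-3t)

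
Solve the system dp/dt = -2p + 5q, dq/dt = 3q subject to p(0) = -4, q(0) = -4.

Coefficient matrix A = [[-2, 5], [0, 3]].
Characteristic polynomial det(A - λI) = λ^2 - λ - 6 = 0.
Eigenvalues λ = -2, 3.
For λ=-2: (A-λI) row 1 is [0, 5], so an eigenvector is (-1, 0).
For λ=3: (A-λI) row 1 is [-5, 5], so an eigenvector is (1, 1).
General solution: c_1e^(-2t)(-1,0) + c_2e^(3t)(1,1).
Applying p(0)=-4, q(0)=-4 gives c_1=0, c_2=-4.

p(t) = -4e^(3t), q(t) = -4e^(3t)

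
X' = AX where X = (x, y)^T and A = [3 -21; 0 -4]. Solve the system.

Coefficient matrix A = [[3, -21], [0, -4]].
Characteristic polynomial det(A - λI) = λ^2 + λ - 12 = 0.
Eigenvalues λ = 3, -4.
For λ=3: (A-λI) row 1 is [0, -21], so an eigenvector is (1, 0).
For λ=-4: (A-λI) row 1 is [7, -21], so an eigenvector is (-3, -1).
General solution: C_1e^(3t)(1,0) + C_2e^(-4t)(-3,-1).

x(t) = C_1e^(3t) - 3C_2e^(-4t), y(t) = -C_2e^(-4t)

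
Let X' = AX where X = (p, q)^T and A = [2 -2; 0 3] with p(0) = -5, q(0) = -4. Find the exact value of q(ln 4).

-256

A = [[2,-2],[0,3]]; eigenvalues λ = 3, 2.
Eigenvectors: (-2,1) for λ=3, (1,0) for λ=2.
From the initial condition, c_1 = -4, c_2 = -13.
q(ln 4) = (-4)(4^3)(1) + (-13)(4^2)(0) = -256.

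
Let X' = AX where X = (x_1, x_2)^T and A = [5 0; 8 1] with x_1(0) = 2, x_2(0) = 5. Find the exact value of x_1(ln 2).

64

A = [[5,0],[8,1]]; eigenvalues λ = 5, 1.
Eigenvectors: (-1,-2) for λ=5, (0,-1) for λ=1.
From the initial condition, c_1 = -2, c_2 = -1.
x_1(ln 2) = (-2)(2^5)(-1) + (-1)(2^1)(0) = 64.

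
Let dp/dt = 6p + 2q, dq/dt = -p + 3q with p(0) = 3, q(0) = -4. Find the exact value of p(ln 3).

A = [[6,2],[-1,3]]; eigenvalues λ = 4, 5.
Eigenvectors: (-1,1) for λ=4, (2,-1) for λ=5.
From the initial condition, c_1 = -5, c_2 = -1.
p(ln 3) = (-5)(3^4)(-1) + (-1)(3^5)(2) = -81.

-81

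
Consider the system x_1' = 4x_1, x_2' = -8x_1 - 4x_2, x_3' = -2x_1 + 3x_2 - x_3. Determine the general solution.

Coefficient matrix A = [[4, 0, 0], [-8, -4, 0], [-2, 3, -1]].
det(A - λI) = 0 gives eigenvalues λ = 4, -1, -4.
For λ=4: eigenvector (1,-1,-1).
For λ=-1: eigenvector (0,0,1).
For λ=-4: eigenvector (0,1,-1).
General solution: K_1e^(4t)(1,-1,-1) + K_2e^(-t)(0,0,1) + K_3e^(-4t)(0,1,-1).

x_1(t) = K_1e^(4t), x_2(t) = -K_1e^(4t) + K_3e^(-4t), x_3(t) = -K_1e^(4t) + K_2e^(-t) - K_3e^(-4t)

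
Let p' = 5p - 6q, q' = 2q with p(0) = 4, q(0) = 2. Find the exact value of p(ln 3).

36

A = [[5,-6],[0,2]]; eigenvalues λ = 2, 5.
Eigenvectors: (2,1) for λ=2, (1,0) for λ=5.
From the initial condition, c_1 = 2, c_2 = 0.
p(ln 3) = (2)(3^2)(2) + (0)(3^5)(1) = 36.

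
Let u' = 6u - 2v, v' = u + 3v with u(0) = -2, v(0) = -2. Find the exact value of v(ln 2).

-32

A = [[6,-2],[1,3]]; eigenvalues λ = 4, 5.
Eigenvectors: (-1,-1) for λ=4, (2,1) for λ=5.
From the initial condition, c_1 = 2, c_2 = 0.
v(ln 2) = (2)(2^4)(-1) + (0)(2^5)(1) = -32.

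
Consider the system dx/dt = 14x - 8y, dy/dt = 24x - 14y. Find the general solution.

Coefficient matrix A = [[14, -8], [24, -14]].
Characteristic polynomial det(A - λI) = λ^2 - 4 = 0.
Eigenvalues λ = 2, -2.
For λ=2: (A-λI) row 1 is [12, -8], so an eigenvector is (-2, -3).
For λ=-2: (A-λI) row 1 is [16, -8], so an eigenvector is (1, 2).
General solution: c_1e^(2t)(-2,-3) + c_2e^(-2t)(1,2).

x(t) = -2c_1e^(2t) + c_2e^(-2t), y(t) = -3c_1e^(2t) + 2c_2e^(-2t)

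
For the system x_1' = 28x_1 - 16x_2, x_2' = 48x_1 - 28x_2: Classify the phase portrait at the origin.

saddle

A = [[28,-16],[48,-28]]; det(A-λI) = λ^2 - 16.
λ = -4, 4: opposite signs.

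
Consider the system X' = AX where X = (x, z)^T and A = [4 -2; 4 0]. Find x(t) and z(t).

x(t) = C_1e^(2t)sin(2t) - C_2e^(2t)cos(2t), z(t) = C_1e^(2t)sin(2t) - C_1e^(2t)cos(2t) - C_2e^(2t)sin(2t) - C_2e^(2t)cos(2t)

Coefficient matrix A = [[4, -2], [4, 0]].
Characteristic polynomial det(A - λI) = λ^2 - 4λ + 8 = 0.
Eigenvalues λ = 2 ± 2i (complex conjugate pair).
For λ=2+2i: an eigenvector is (0,-1) - i(1,1) = (0 - i, -1 - i).
A real fundamental pair from Re and Im of e^((2+2i)t)v: X_1 = e^(2t)(cos(2t)·(0,-1) + sin(2t)·(1,1)), X_2 = e^(2t)(sin(2t)·(0,-1) - cos(2t)·(1,1)).
General solution: C_1X_1 + C_2X_2.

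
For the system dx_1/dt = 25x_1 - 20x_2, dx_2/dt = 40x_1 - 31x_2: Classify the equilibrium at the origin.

A = [[25,-20],[40,-31]]; det(A-λI) = λ^2 + 6λ + 25.
λ = -3 ± 4i: negative real part.

stable spiral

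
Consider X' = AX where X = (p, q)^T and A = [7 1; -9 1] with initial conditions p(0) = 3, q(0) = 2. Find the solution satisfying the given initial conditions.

Coefficient matrix A = [[7, 1], [-9, 1]].
Characteristic polynomial det(A - λI) = λ^2 - 8λ + 16 = 0.
Single eigenvalue λ = 4 with algebraic multiplicity 2.
Eigenvector v = (-1,3); generalized eigenvector w with (A-λI)w=v is (0,-1).
General solution: e^(4t)[C_1·v + C_2·(t·v + w)].
Applying p(0)=3, q(0)=2 gives C_1=-3, C_2=-11.

p(t) = 11te^(4t) + 3e^(4t), q(t) = -33te^(4t) + 2e^(4t)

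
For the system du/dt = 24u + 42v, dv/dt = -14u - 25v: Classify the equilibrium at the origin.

A = [[24,42],[-14,-25]]; det(A-λI) = λ^2 + λ - 12.
λ = 3, -4: opposite signs.

saddle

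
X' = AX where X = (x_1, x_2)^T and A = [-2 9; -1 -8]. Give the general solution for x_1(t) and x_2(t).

x_1(t) = 3K_1e^(-5t) + 3K_2te^(-5t) - 2K_2e^(-5t), x_2(t) = -K_1e^(-5t) - K_2te^(-5t) + K_2e^(-5t)

Coefficient matrix A = [[-2, 9], [-1, -8]].
Characteristic polynomial det(A - λI) = λ^2 + 10λ + 25 = 0.
Single eigenvalue λ = -5 with algebraic multiplicity 2.
Eigenvector v = (3,-1); generalized eigenvector w with (A-λI)w=v is (-2,1).
General solution: e^(-5t)[K_1·v + K_2·(t·v + w)].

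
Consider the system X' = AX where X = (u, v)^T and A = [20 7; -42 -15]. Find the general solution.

Coefficient matrix A = [[20, 7], [-42, -15]].
Characteristic polynomial det(A - λI) = λ^2 - 5λ - 6 = 0.
Eigenvalues λ = 6, -1.
For λ=6: (A-λI) row 1 is [14, 7], so an eigenvector is (-1, 2).
For λ=-1: (A-λI) row 1 is [21, 7], so an eigenvector is (1, -3).
General solution: C_1e^(6t)(-1,2) + C_2e^(-t)(1,-3).

u(t) = -C_1e^(6t) + C_2e^(-t), v(t) = 2C_1e^(6t) - 3C_2e^(-t)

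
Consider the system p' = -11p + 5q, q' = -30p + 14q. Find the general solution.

p(t) = K_1e^(4t) - K_2e^(-t), q(t) = 3K_1e^(4t) - 2K_2e^(-t)

Coefficient matrix A = [[-11, 5], [-30, 14]].
Characteristic polynomial det(A - λI) = λ^2 - 3λ - 4 = 0.
Eigenvalues λ = 4, -1.
For λ=4: (A-λI) row 1 is [-15, 5], so an eigenvector is (1, 3).
For λ=-1: (A-λI) row 1 is [-10, 5], so an eigenvector is (-1, -2).
General solution: K_1e^(4t)(1,3) + K_2e^(-t)(-1,-2).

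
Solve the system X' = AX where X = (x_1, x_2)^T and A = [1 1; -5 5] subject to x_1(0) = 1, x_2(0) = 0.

Coefficient matrix A = [[1, 1], [-5, 5]].
Characteristic polynomial det(A - λI) = λ^2 - 6λ + 10 = 0.
Eigenvalues λ = 3 ± i (complex conjugate pair).
For λ=3+i: an eigenvector is (0,-1) - i(-1,-2) = (0 + i, -1 + 2i).
A real fundamental pair from Re and Im of e^((3+i)t)v: X_1 = e^(3t)(cos(t)·(0,-1) + sin(t)·(-1,-2)), X_2 = e^(3t)(sin(t)·(0,-1) - cos(t)·(-1,-2)).
General solution: C_1X_1 + C_2X_2.
Applying x_1(0)=1, x_2(0)=0 gives C_1=2, C_2=1.

x_1(t) = -2e^(3t)sin(t) + e^(3t)cos(t), x_2(t) = -5e^(3t)sin(t)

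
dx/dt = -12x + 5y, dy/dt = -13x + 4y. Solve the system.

Coefficient matrix A = [[-12, 5], [-13, 4]].
Characteristic polynomial det(A - λI) = λ^2 + 8λ + 17 = 0.
Eigenvalues λ = -4 ± i (complex conjugate pair).
For λ=-4+i: an eigenvector is (-1,-2) - i(-2,-3) = (-1 + 2i, -2 + 3i).
A real fundamental pair from Re and Im of e^((-4+i)t)v: X_1 = e^(-4t)(cos(t)·(-1,-2) + sin(t)·(-2,-3)), X_2 = e^(-4t)(sin(t)·(-1,-2) - cos(t)·(-2,-3)).
General solution: C_1X_1 + C_2X_2.

x(t) = -2C_1e^(-4t)sin(t) - C_1e^(-4t)cos(t) - C_2e^(-4t)sin(t) + 2C_2e^(-4t)cos(t), y(t) = -3C_1e^(-4t)sin(t) - 2C_1e^(-4t)cos(t) - 2C_2e^(-4t)sin(t) + 3C_2e^(-4t)cos(t)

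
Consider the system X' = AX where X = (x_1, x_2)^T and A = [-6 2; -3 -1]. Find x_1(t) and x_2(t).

Coefficient matrix A = [[-6, 2], [-3, -1]].
Characteristic polynomial det(A - λI) = λ^2 + 7λ + 12 = 0.
Eigenvalues λ = -4, -3.
For λ=-4: (A-λI) row 1 is [-2, 2], so an eigenvector is (-1, -1).
For λ=-3: (A-λI) row 1 is [-3, 2], so an eigenvector is (2, 3).
General solution: K_1e^(-4t)(-1,-1) + K_2e^(-3t)(2,3).

x_1(t) = -K_1e^(-4t) + 2K_2e^(-3t), x_2(t) = -K_1e^(-4t) + 3K_2e^(-3t)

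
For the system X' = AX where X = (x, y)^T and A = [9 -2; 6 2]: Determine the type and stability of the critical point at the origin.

unstable node

A = [[9,-2],[6,2]]; det(A-λI) = λ^2 - 11λ + 30.
λ = 5, 6: both positive.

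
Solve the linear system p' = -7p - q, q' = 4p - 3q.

p(t) = -C_1e^(-5t) - C_2te^(-5t) + C_2e^(-5t), q(t) = 2C_1e^(-5t) + 2C_2te^(-5t) - C_2e^(-5t)

Coefficient matrix A = [[-7, -1], [4, -3]].
Characteristic polynomial det(A - λI) = λ^2 + 10λ + 25 = 0.
Single eigenvalue λ = -5 with algebraic multiplicity 2.
Eigenvector v = (-1,2); generalized eigenvector w with (A-λI)w=v is (1,-1).
General solution: e^(-5t)[C_1·v + C_2·(t·v + w)].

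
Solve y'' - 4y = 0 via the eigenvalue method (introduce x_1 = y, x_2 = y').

Let x_1 = y, x_2 = y'. Then x_1' = x_2 and x_2' = 4x_1.
A = [[0,1],[4,0]]; det(A-λI) = λ^2 - 4.
Eigenvalues λ = 2, -2 with eigenvectors (1,2), (1,-2).

y(t) = K_1e^(2t) + K_2e^(-2t)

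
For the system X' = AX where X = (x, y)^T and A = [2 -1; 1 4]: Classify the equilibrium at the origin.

A = [[2,-1],[1,4]]; det(A-λI) = λ^2 - 6λ + 9.
repeated λ = 3 with a single eigenvector.

unstable improper node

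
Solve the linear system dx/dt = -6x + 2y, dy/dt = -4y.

Coefficient matrix A = [[-6, 2], [0, -4]].
Characteristic polynomial det(A - λI) = λ^2 + 10λ + 24 = 0.
Eigenvalues λ = -6, -4.
For λ=-6: (A-λI) row 1 is [0, 2], so an eigenvector is (-1, 0).
For λ=-4: (A-λI) row 1 is [-2, 2], so an eigenvector is (1, 1).
General solution: C_1e^(-6t)(-1,0) + C_2e^(-4t)(1,1).

x(t) = -C_1e^(-6t) + C_2e^(-4t), y(t) = C_2e^(-4t)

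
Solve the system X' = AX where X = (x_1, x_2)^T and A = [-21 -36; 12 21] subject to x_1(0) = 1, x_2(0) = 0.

x_1(t) = -3e^(3t) + 4e^(-3t), x_2(t) = 2e^(3t) - 2e^(-3t)

Coefficient matrix A = [[-21, -36], [12, 21]].
Characteristic polynomial det(A - λI) = λ^2 - 9 = 0.
Eigenvalues λ = 3, -3.
For λ=3: (A-λI) row 1 is [-24, -36], so an eigenvector is (3, -2).
For λ=-3: (A-λI) row 1 is [-18, -36], so an eigenvector is (2, -1).
General solution: c_1e^(3t)(3,-2) + c_2e^(-3t)(2,-1).
Applying x_1(0)=1, x_2(0)=0 gives c_1=-1, c_2=2.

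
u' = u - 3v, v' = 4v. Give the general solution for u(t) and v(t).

u(t) = c_1e^(t) + c_2e^(4t), v(t) = -c_2e^(4t)

Coefficient matrix A = [[1, -3], [0, 4]].
Characteristic polynomial det(A - λI) = λ^2 - 5λ + 4 = 0.
Eigenvalues λ = 1, 4.
For λ=1: (A-λI) row 1 is [0, -3], so an eigenvector is (1, 0).
For λ=4: (A-λI) row 1 is [-3, -3], so an eigenvector is (1, -1).
General solution: c_1e^(t)(1,0) + c_2e^(4t)(1,-1).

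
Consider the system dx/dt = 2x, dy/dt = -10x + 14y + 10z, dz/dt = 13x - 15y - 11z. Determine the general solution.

x(t) = K_3e^(2t), y(t) = -2K_1e^(-t) + K_2e^(4t), z(t) = 3K_1e^(-t) - K_2e^(4t) + K_3e^(2t)

Coefficient matrix A = [[2, 0, 0], [-10, 14, 10], [13, -15, -11]].
det(A - λI) = 0 gives eigenvalues λ = -1, 4, 2.
For λ=-1: eigenvector (0,-2,3).
For λ=4: eigenvector (0,1,-1).
For λ=2: eigenvector (1,0,1).
General solution: K_1e^(-t)(0,-2,3) + K_2e^(4t)(0,1,-1) + K_3e^(2t)(1,0,1).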